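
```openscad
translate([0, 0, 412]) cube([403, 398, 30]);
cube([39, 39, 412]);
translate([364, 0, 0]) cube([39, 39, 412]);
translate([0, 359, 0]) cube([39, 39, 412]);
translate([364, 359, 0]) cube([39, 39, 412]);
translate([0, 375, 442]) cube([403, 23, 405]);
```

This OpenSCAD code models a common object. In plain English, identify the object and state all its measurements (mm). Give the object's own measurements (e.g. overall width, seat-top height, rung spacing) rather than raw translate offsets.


A chair. The seat is a 403×398×30 mm slab with its top at z = 442 mm, on four 39×39 mm corner legs (flush with the seat edges, standing on z = 0). A flat backrest 23 mm thick, 405 mm tall, spans the full seat width and rises from the seat top along its +y edge, rear face flush with the rear of the seat.


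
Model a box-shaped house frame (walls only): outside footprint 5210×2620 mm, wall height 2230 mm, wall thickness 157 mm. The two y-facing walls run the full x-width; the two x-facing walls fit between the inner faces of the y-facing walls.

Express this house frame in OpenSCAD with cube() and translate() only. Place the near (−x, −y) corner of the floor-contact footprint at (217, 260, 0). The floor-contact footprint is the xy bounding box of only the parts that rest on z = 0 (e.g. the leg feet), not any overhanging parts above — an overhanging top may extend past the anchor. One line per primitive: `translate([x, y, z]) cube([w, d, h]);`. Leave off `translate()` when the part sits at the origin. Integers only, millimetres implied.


translate([217, 260, 0]) cube([5210, 157, 2230]);
translate([217, 2723, 0]) cube([5210, 157, 2230]);
translate([217, 417, 0]) cube([157, 2306, 2230]);
translate([5270, 417, 0]) cube([157, 2306, 2230]);


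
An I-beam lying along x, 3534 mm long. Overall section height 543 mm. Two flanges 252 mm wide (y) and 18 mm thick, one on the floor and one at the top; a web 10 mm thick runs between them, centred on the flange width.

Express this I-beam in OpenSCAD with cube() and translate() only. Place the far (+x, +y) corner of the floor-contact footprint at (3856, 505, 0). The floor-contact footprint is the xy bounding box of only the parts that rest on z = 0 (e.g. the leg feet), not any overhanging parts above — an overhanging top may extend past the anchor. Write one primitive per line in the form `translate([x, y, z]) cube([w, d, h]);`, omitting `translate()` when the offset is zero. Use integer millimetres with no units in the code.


translate([322, 253, 0]) cube([3534, 252, 18]);
translate([322, 374, 18]) cube([3534, 10, 507]);
translate([322, 253, 525]) cube([3534, 252, 18]);


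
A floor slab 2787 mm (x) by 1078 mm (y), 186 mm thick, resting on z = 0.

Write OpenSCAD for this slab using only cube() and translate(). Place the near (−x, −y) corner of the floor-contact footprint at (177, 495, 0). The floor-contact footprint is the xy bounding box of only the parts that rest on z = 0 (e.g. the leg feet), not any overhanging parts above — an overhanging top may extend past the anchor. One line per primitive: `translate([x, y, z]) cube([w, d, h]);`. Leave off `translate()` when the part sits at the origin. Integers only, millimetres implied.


translate([177, 495, 0]) cube([2787, 1078, 186]);


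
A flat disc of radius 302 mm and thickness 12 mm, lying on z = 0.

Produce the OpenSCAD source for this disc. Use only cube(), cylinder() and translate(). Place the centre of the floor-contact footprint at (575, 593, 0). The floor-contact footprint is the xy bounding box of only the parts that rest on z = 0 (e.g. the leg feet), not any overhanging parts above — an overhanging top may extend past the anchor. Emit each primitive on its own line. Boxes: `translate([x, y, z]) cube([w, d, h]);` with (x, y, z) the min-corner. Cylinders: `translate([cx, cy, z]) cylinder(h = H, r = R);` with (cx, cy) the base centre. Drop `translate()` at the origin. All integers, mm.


translate([575, 593, 0]) cylinder(h = 12, r = 302);


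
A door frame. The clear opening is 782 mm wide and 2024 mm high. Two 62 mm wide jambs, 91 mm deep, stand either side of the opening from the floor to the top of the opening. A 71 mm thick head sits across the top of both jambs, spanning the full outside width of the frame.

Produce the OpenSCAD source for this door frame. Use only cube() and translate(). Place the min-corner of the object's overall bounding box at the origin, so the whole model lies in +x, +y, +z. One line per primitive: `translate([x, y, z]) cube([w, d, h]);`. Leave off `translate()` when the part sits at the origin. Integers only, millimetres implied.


cube([62, 91, 2024]);
translate([844, 0, 0]) cube([62, 91, 2024]);
translate([0, 0, 2024]) cube([906, 91, 71]);


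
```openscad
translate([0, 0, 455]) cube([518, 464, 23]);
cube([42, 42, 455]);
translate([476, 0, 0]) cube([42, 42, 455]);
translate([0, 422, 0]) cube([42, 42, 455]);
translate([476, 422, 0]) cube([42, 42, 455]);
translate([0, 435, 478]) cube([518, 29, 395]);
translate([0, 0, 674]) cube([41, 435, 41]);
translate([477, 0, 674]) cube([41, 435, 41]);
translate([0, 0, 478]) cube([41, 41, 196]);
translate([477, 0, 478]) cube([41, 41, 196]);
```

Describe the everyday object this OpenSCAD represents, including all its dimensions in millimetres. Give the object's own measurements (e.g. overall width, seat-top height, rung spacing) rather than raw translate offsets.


A chair. The seat is a 518×464×23 mm slab with its top at z = 478 mm, on four 42×42 mm corner legs (flush with the seat edges, standing on z = 0). A flat backrest 29 mm thick, 395 mm tall, spans the full seat width and rises from the seat top along its +y edge, rear face flush with the rear of the seat. Two armrests of 41×41 mm section run along each side from the seat's front edge to the front of the backrest, top faces 237 mm above the seat top and outer faces flush with the seat's x-edges; a 41×41 mm post under the front of each armrest stands on the seat at the front corner.


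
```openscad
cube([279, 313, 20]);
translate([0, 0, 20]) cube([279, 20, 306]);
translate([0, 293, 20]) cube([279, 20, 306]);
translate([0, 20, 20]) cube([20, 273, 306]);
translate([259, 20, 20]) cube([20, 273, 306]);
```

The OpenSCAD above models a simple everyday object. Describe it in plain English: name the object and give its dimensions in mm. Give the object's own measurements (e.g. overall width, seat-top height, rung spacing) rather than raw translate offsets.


An open-topped rectangular box: outside dimensions 279×313×326 mm, with a uniform wall and base thickness of 20 mm. The base is a full 279×313 slab on the floor; four walls sit on top of the base. The front and back walls (the −y and +y sides) span the full width; the two side walls fit between them.


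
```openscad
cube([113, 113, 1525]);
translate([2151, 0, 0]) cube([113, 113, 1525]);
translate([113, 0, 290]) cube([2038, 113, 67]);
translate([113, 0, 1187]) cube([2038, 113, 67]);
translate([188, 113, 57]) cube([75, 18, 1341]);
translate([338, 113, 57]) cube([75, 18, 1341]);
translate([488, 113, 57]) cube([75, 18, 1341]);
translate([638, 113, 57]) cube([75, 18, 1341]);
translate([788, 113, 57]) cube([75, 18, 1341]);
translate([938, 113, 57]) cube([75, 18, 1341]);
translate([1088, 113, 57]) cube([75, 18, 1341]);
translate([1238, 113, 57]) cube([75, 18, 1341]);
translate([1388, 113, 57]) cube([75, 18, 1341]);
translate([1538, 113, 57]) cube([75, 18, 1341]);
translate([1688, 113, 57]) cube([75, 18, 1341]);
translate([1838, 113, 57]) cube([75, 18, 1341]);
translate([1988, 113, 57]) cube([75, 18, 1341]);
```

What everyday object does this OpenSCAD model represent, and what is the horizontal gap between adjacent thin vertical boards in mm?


A fence section. The picket gap is 75 mm.

Two posts, two rails, 13 pickets — a fence section. Span 2038 mm holds 13 pickets of 75 mm with 14 equal gaps: ⌊(2038 − 13·75) / 14⌋ = 75 mm.


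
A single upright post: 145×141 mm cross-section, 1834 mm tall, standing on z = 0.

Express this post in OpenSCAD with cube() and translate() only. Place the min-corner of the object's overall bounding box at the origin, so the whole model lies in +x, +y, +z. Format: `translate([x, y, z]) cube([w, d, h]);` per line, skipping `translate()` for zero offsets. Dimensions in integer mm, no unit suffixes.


cube([145, 141, 1834]);


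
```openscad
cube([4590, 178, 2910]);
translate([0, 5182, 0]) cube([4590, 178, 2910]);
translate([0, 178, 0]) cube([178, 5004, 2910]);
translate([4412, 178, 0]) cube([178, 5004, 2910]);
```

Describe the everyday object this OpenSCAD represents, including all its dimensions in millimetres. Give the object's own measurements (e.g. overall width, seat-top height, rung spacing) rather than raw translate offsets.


The wall frame of a small rectangular building: four walls, each 2910 mm tall and 178 mm thick, enclosing a footprint 4590 mm (x) by 5360 mm (y) outside-to-outside, with no floor or roof. The front and back walls (the −y and +y sides) span the full width; the two side walls fit between them.


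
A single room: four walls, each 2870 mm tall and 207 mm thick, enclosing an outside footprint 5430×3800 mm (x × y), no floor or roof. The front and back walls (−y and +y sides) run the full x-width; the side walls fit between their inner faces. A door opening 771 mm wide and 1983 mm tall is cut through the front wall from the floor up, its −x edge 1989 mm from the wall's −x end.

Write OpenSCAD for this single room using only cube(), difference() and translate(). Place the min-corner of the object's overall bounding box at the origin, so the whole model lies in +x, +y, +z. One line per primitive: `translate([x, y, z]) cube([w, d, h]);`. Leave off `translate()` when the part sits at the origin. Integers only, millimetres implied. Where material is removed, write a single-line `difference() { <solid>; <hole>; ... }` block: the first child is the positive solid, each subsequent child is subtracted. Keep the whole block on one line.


difference() { cube([5430, 207, 2870]); translate([1989, 0, 0]) cube([771, 207, 1983]); }
translate([0, 3593, 0]) cube([5430, 207, 2870]);
translate([0, 207, 0]) cube([207, 3386, 2870]);
translate([5223, 207, 0]) cube([207, 3386, 2870]);


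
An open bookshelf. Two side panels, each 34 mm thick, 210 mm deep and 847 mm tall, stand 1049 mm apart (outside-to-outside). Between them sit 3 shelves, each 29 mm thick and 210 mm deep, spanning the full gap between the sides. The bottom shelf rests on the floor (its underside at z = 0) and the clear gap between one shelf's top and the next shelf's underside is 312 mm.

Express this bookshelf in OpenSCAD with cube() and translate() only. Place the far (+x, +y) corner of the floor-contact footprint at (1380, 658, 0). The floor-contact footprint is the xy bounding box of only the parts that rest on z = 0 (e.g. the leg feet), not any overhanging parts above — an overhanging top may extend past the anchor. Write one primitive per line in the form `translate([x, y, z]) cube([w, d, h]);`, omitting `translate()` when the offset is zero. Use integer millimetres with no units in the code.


translate([331, 448, 0]) cube([34, 210, 847]);
translate([1346, 448, 0]) cube([34, 210, 847]);
translate([365, 448, 0]) cube([981, 210, 29]);
translate([365, 448, 341]) cube([981, 210, 29]);
translate([365, 448, 682]) cube([981, 210, 29]);


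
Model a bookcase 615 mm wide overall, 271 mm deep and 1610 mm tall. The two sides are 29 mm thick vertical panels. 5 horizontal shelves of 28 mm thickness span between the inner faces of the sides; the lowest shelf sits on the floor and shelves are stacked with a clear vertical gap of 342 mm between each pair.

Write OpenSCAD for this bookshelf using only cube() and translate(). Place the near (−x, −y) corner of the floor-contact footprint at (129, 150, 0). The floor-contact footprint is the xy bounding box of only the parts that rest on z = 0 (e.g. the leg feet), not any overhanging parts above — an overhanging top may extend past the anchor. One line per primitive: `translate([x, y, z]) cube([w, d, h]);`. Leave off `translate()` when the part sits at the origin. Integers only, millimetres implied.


translate([129, 150, 0]) cube([29, 271, 1610]);
translate([715, 150, 0]) cube([29, 271, 1610]);
translate([158, 150, 0]) cube([557, 271, 28]);
translate([158, 150, 370]) cube([557, 271, 28]);
translate([158, 150, 740]) cube([557, 271, 28]);
translate([158, 150, 1110]) cube([557, 271, 28]);
translate([158, 150, 1480]) cube([557, 271, 28]);


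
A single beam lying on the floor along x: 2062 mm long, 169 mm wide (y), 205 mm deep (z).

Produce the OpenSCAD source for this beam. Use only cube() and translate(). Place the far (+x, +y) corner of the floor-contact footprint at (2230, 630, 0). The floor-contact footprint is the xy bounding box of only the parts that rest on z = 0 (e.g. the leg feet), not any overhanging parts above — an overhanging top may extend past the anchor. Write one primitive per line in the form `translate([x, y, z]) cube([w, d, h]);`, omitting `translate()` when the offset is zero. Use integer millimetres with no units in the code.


translate([168, 461, 0]) cube([2062, 169, 205]);


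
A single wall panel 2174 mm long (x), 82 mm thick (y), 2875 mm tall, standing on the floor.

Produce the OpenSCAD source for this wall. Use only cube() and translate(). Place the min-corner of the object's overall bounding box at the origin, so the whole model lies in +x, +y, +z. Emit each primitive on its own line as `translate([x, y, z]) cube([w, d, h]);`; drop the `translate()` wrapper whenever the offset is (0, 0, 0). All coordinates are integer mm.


cube([2174, 82, 2875]);


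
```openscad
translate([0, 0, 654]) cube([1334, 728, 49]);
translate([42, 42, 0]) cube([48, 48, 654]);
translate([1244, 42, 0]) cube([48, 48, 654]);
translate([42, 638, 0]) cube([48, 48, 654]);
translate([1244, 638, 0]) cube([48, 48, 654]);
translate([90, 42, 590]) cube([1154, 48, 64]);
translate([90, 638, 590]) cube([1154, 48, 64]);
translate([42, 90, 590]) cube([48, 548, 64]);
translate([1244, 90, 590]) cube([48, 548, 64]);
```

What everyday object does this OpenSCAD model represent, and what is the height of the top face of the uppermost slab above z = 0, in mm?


A table. The table height is 703 mm.

A 1334×728×49 slab sits at z = 654 on four 48 mm square posts — a table. The top surface is at 654 + 49 = 703 mm.


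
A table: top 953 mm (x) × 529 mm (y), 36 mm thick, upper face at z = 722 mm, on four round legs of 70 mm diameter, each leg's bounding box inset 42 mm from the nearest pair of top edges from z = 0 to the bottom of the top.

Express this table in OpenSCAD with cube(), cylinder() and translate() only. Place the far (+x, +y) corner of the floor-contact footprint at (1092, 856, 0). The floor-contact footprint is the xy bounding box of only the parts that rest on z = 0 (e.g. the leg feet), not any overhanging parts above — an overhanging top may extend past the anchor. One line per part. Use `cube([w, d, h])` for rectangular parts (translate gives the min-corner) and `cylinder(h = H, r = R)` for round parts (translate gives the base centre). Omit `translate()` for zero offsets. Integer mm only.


translate([181, 369, 686]) cube([953, 529, 36]);
translate([258, 446, 0]) cylinder(h = 686, r = 35);
translate([1057, 446, 0]) cylinder(h = 686, r = 35);
translate([258, 821, 0]) cylinder(h = 686, r = 35);
translate([1057, 821, 0]) cylinder(h = 686, r = 35);


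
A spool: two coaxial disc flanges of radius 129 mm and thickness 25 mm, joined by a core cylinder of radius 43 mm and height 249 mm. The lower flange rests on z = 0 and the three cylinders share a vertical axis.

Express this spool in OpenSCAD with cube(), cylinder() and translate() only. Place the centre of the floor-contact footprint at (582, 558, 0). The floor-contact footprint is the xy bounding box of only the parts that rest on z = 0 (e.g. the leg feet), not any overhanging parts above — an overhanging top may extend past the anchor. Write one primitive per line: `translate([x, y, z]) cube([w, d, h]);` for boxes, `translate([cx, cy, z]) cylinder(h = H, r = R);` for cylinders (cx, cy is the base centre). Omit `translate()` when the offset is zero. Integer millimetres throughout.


translate([582, 558, 0]) cylinder(h = 25, r = 129);
translate([582, 558, 25]) cylinder(h = 249, r = 43);
translate([582, 558, 274]) cylinder(h = 25, r = 129);


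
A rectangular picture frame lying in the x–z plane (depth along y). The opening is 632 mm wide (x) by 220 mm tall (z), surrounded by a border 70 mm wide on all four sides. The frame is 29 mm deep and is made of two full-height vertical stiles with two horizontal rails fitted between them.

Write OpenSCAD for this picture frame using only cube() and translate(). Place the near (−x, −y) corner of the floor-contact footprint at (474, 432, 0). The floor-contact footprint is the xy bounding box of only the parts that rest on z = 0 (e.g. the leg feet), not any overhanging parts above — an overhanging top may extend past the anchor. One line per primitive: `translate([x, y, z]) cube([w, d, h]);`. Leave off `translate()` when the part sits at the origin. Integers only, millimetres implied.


translate([474, 432, 0]) cube([70, 29, 360]);
translate([1176, 432, 0]) cube([70, 29, 360]);
translate([544, 432, 0]) cube([632, 29, 70]);
translate([544, 432, 290]) cube([632, 29, 70]);


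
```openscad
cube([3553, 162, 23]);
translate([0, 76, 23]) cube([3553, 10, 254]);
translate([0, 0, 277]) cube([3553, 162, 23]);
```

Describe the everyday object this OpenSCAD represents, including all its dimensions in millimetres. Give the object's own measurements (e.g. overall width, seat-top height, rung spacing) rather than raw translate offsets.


An I-beam lying along x, 3553 mm long. Overall section height 300 mm. Two flanges 162 mm wide (y) and 23 mm thick, one on the floor and one at the top; a web 10 mm thick runs between them, centred on the flange width.


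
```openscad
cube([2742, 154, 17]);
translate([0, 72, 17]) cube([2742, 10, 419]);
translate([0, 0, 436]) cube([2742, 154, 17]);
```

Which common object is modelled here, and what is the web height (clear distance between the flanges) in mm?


An I-beam. The web height is 419 mm.

Two wide flanges with a thin centred web — an I-beam. Overall 453 mm minus two 17 mm flanges gives a web of 453 − 2·17 = 419 mm.


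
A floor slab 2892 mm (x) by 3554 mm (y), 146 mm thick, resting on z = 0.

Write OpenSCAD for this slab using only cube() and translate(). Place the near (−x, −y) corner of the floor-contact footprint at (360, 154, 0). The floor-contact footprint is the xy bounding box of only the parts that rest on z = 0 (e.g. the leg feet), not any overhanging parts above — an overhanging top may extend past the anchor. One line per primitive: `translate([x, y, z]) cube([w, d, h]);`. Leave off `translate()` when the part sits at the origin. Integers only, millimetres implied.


translate([360, 154, 0]) cube([2892, 3554, 146]);


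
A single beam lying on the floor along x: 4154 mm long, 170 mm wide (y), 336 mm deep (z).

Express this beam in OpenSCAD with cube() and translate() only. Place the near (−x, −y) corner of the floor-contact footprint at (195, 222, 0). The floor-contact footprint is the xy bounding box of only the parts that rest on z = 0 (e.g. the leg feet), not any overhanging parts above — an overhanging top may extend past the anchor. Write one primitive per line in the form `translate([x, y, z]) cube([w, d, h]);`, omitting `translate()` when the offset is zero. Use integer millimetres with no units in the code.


translate([195, 222, 0]) cube([4154, 170, 336]);


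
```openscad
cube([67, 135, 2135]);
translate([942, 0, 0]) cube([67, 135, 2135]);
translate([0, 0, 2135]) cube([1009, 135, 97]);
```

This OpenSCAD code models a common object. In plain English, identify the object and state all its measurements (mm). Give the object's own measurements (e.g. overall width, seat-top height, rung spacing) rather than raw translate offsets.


A door frame. The clear opening is 875 mm wide and 2135 mm high. Two 67 mm wide jambs, 135 mm deep, stand either side of the opening from the floor to the top of the opening. A 97 mm thick head sits across the top of both jambs, spanning the full outside width of the frame.


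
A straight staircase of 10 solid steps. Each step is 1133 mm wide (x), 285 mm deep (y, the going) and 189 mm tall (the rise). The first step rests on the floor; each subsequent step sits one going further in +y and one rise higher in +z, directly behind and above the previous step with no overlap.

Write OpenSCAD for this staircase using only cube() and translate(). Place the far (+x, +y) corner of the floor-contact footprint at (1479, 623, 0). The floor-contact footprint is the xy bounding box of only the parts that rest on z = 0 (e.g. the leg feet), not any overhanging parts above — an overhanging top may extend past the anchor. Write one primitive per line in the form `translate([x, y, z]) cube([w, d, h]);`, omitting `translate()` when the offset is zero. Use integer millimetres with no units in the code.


translate([346, 338, 0]) cube([1133, 285, 189]);
translate([346, 623, 189]) cube([1133, 285, 189]);
translate([346, 908, 378]) cube([1133, 285, 189]);
translate([346, 1193, 567]) cube([1133, 285, 189]);
translate([346, 1478, 756]) cube([1133, 285, 189]);
translate([346, 1763, 945]) cube([1133, 285, 189]);
translate([346, 2048, 1134]) cube([1133, 285, 189]);
translate([346, 2333, 1323]) cube([1133, 285, 189]);
translate([346, 2618, 1512]) cube([1133, 285, 189]);
translate([346, 2903, 1701]) cube([1133, 285, 189]);


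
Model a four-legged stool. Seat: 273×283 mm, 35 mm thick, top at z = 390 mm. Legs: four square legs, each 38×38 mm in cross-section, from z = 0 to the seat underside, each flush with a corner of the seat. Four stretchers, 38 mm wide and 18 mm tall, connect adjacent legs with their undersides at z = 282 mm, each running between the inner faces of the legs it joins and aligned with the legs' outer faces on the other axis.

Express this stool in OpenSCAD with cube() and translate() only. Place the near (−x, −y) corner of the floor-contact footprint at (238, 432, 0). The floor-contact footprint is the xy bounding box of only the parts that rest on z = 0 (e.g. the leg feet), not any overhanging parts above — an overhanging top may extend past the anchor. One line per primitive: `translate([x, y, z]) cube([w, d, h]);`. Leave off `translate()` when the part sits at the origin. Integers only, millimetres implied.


translate([238, 432, 355]) cube([273, 283, 35]);
translate([238, 432, 0]) cube([38, 38, 355]);
translate([473, 432, 0]) cube([38, 38, 355]);
translate([238, 677, 0]) cube([38, 38, 355]);
translate([473, 677, 0]) cube([38, 38, 355]);
translate([276, 432, 282]) cube([197, 38, 18]);
translate([276, 677, 282]) cube([197, 38, 18]);
translate([238, 470, 282]) cube([38, 207, 18]);
translate([473, 470, 282]) cube([38, 207, 18]);


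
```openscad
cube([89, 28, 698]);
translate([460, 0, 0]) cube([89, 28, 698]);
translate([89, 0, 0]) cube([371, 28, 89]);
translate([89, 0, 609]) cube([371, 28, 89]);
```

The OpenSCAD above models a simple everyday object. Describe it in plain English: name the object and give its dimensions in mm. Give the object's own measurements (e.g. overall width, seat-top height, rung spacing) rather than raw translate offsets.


A rectangular picture frame lying in the x–z plane (depth along y). The opening is 371 mm wide (x) by 520 mm tall (z), surrounded by a border 89 mm wide on all four sides. The frame is 28 mm deep and is made of two full-height vertical stiles with two horizontal rails fitted between them.


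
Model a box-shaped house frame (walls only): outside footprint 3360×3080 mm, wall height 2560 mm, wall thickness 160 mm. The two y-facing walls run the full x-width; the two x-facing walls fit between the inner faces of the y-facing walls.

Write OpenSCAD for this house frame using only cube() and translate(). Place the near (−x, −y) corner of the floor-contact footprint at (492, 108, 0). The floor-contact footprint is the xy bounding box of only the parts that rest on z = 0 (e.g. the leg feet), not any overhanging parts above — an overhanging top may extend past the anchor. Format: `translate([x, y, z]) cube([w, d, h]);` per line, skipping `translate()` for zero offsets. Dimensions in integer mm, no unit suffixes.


translate([492, 108, 0]) cube([3360, 160, 2560]);
translate([492, 3028, 0]) cube([3360, 160, 2560]);
translate([492, 268, 0]) cube([160, 2760, 2560]);
translate([3692, 268, 0]) cube([160, 2760, 2560]);


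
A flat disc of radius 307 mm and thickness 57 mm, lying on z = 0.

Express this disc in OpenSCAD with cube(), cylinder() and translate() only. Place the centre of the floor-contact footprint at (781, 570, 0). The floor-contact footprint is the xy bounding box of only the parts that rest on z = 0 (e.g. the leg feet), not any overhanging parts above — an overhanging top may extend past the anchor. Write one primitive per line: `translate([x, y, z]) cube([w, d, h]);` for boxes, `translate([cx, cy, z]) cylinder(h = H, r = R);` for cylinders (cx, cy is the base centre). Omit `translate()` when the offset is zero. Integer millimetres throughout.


translate([781, 570, 0]) cylinder(h = 57, r = 307);


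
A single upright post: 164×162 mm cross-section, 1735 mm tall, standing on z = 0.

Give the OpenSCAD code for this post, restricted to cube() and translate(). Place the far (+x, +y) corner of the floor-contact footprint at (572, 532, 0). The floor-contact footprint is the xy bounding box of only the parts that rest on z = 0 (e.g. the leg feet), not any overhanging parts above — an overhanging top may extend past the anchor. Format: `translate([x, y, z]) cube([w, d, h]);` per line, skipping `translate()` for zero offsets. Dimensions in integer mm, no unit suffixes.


translate([408, 370, 0]) cube([164, 162, 1735]);


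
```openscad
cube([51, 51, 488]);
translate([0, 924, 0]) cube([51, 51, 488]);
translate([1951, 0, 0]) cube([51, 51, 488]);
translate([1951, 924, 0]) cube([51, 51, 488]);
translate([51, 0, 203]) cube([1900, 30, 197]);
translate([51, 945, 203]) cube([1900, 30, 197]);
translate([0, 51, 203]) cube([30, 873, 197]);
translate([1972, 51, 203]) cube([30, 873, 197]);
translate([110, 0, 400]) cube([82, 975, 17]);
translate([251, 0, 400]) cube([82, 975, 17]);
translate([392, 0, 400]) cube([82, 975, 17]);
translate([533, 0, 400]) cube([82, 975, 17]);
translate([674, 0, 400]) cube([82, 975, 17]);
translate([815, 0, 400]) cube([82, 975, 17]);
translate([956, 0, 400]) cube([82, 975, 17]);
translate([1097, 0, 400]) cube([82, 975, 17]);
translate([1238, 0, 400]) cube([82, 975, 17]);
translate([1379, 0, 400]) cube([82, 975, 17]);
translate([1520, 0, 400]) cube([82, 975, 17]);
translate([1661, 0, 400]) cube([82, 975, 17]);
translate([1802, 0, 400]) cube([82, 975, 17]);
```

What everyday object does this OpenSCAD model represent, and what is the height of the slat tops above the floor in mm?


A bed frame. The slat-top height is 417 mm.

Four posts, four rails, and a row of slats — a bed frame. Slats sit on the rails at z = 203 + 197 = 400; with slat thickness 17, the top is 417 mm.


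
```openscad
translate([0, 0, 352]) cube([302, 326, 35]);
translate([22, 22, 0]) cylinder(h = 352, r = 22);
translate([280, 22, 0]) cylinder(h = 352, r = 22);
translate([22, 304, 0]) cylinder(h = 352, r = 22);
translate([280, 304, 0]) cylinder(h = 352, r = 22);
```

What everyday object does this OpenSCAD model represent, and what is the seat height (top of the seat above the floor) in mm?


A stool. The seat height is 387 mm.

A 302×326×35 slab at z = 352 on four corner cylinders — a stool. The seat top is 352 + 35 = 387 mm.


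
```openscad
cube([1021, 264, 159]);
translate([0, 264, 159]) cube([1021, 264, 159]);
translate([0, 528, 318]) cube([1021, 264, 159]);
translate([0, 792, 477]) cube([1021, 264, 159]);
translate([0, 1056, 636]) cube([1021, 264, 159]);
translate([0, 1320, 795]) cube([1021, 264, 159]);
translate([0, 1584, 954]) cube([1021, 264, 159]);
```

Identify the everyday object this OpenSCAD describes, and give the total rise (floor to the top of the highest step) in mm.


A staircase. The total rise is 1113 mm.

7 identical blocks, each offset up and back from the previous — a staircase. Each step is 159 mm tall and there are 7 of them, so the total rise is 7 × 159 = 1113 mm.


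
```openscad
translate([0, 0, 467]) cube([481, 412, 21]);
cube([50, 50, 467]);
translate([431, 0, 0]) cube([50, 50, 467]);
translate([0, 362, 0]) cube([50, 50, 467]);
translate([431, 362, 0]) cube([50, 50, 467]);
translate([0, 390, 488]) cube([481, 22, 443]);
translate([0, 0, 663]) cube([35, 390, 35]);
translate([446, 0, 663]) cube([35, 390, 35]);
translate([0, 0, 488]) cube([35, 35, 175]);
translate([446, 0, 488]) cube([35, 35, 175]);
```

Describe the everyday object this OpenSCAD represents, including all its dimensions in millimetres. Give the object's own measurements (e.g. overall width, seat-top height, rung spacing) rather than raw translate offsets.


A chair. The seat is a 481×412×21 mm slab with its top at z = 488 mm, on four 50×50 mm corner legs (flush with the seat edges, standing on z = 0). A flat backrest 22 mm thick, 443 mm tall, spans the full seat width and rises from the seat top along its +y edge, rear face flush with the rear of the seat. Two armrests of 35×35 mm section run along each side from the seat's front edge to the front of the backrest, top faces 210 mm above the seat top and outer faces flush with the seat's x-edges; a 35×35 mm post under the front of each armrest stands on the seat at the front corner.


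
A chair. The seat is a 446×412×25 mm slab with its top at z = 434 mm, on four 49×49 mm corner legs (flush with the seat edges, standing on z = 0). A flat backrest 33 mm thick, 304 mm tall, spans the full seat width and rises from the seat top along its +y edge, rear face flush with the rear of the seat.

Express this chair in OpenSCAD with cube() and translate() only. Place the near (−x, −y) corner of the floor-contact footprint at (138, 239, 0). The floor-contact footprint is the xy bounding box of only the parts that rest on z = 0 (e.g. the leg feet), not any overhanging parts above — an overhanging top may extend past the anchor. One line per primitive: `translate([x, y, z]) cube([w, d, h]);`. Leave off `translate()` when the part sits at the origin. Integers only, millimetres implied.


// leg_h = 434 - 25 = 409
translate([138, 239, 409]) cube([446, 412, 25]);
translate([138, 239, 0]) cube([49, 49, 409]);
translate([535, 239, 0]) cube([49, 49, 409]);
translate([138, 602, 0]) cube([49, 49, 409]);
translate([535, 602, 0]) cube([49, 49, 409]);
translate([138, 618, 434]) cube([446, 33, 304]);


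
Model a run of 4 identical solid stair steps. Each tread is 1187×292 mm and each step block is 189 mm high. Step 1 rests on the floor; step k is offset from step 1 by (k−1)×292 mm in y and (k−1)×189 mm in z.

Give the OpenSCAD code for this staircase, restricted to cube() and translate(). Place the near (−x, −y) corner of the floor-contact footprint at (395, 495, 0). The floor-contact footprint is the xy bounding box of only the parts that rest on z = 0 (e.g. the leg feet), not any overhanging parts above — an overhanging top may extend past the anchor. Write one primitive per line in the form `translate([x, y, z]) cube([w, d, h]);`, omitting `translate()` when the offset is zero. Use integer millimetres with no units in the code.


translate([395, 495, 0]) cube([1187, 292, 189]);
translate([395, 787, 189]) cube([1187, 292, 189]);
translate([395, 1079, 378]) cube([1187, 292, 189]);
translate([395, 1371, 567]) cube([1187, 292, 189]);


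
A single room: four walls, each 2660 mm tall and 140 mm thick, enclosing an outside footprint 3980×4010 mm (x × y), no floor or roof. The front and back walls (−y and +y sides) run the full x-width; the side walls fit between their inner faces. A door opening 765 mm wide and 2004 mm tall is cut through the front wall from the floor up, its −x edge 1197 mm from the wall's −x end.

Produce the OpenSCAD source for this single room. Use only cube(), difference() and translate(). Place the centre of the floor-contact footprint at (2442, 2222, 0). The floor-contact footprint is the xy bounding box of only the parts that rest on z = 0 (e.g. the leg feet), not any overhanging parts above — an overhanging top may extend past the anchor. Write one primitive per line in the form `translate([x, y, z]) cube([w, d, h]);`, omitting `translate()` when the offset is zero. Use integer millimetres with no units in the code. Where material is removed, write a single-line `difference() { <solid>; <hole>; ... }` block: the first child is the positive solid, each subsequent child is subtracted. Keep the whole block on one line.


difference() { translate([452, 217, 0]) cube([3980, 140, 2660]); translate([1649, 217, 0]) cube([765, 140, 2004]); }
translate([452, 4087, 0]) cube([3980, 140, 2660]);
translate([452, 357, 0]) cube([140, 3730, 2660]);
translate([4292, 357, 0]) cube([140, 3730, 2660]);


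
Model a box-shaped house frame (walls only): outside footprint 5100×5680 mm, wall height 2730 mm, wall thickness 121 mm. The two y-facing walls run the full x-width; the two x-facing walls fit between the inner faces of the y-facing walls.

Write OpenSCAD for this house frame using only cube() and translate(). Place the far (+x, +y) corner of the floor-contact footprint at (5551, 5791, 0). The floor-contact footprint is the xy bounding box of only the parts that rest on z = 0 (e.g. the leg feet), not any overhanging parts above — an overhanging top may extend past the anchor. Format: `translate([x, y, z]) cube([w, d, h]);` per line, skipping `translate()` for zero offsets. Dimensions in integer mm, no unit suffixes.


translate([451, 111, 0]) cube([5100, 121, 2730]);
translate([451, 5670, 0]) cube([5100, 121, 2730]);
translate([451, 232, 0]) cube([121, 5438, 2730]);
translate([5430, 232, 0]) cube([121, 5438, 2730]);


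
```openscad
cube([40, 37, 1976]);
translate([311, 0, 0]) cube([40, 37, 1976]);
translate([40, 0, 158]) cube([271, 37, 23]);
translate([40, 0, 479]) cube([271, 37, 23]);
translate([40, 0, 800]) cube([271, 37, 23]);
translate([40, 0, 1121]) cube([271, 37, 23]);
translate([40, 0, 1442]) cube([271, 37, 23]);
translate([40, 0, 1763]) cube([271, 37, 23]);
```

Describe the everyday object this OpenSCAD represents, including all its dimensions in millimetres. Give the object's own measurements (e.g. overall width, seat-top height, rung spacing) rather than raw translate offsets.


A straight ladder. Two 40×37 mm vertical rails, 1976 mm tall, stand 351 mm apart (outside-to-outside) with their front faces coplanar on the −y side. 6 rungs, each 37 mm deep and 23 mm tall, span between the inner faces of the rails, front faces flush with the rails. The lowest rung's underside is at z = 158 mm and rungs are spaced 321 mm apart (underside to underside).


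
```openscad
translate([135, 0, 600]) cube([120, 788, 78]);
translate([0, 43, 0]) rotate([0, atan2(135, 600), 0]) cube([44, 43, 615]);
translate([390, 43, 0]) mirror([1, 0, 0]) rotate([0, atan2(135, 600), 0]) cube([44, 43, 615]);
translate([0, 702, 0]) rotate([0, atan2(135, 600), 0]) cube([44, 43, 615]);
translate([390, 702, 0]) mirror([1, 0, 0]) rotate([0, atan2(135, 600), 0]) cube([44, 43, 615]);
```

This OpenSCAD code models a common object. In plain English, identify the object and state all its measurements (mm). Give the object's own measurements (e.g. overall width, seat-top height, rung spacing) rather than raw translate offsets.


A sawhorse. A 120×788×78 mm beam (x, y, z) sits on two A-frame leg pairs. Each pair is two raked legs of 44×43 mm section (43 mm along y) splaying symmetrically in x. Each leg rises 600 mm vertically over 135 mm of horizontal reach and is 615 mm long along its own axis. Every leg's outer bottom edge rests on the floor and its outer top edge meets a bottom edge of the beam — the left legs (tilting toward +x) meet the beam's −x bottom edge, the right legs (their mirror images, tilting toward −x) meet its +x bottom edge — so the leg tops tuck under the beam, the beam's underside is 600 mm above the floor, and the feet are 390 mm apart outside-to-outside with the beam centred between them. The two leg pairs are set in 43 mm from either end of the beam.


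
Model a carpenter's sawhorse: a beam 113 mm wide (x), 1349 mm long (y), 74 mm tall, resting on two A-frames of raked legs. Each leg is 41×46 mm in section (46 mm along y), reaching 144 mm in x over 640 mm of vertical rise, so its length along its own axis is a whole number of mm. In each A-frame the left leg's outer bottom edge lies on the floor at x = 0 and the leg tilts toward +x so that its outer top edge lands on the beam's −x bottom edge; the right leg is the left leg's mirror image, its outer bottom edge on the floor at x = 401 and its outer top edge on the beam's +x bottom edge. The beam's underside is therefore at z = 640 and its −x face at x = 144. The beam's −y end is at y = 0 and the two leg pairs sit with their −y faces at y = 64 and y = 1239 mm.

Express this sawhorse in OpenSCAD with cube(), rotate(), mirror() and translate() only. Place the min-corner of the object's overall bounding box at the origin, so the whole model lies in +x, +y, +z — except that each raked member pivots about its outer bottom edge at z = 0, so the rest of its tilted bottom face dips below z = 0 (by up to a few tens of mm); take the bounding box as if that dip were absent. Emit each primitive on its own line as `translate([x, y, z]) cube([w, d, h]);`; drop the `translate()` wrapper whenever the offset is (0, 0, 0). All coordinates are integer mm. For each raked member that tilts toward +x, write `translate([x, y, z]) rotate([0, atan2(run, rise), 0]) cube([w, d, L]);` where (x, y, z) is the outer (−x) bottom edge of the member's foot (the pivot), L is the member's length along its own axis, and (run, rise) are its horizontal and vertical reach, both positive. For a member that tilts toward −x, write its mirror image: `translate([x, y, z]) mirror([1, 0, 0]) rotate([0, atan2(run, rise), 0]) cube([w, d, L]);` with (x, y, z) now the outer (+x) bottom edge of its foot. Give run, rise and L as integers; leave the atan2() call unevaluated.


// leg length = √(144² + 640²) = 656
// right-leg outer foot x = 2·144 + 113 = 401
// beam min-corner = (144, 0, 640)
translate([144, 0, 640]) cube([113, 1349, 74]);
translate([0, 64, 0]) rotate([0, atan2(144, 640), 0]) cube([41, 46, 656]);
translate([401, 64, 0]) mirror([1, 0, 0]) rotate([0, atan2(144, 640), 0]) cube([41, 46, 656]);
translate([0, 1239, 0]) rotate([0, atan2(144, 640), 0]) cube([41, 46, 656]);
translate([401, 1239, 0]) mirror([1, 0, 0]) rotate([0, atan2(144, 640), 0]) cube([41, 46, 656]);


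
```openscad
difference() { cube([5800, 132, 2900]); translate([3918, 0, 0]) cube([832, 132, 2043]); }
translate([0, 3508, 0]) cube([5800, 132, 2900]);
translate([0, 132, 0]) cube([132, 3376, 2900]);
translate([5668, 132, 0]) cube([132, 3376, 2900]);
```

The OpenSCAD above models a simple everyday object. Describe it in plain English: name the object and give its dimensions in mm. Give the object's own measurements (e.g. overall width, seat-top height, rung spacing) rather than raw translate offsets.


A single room: four walls, each 2900 mm tall and 132 mm thick, enclosing an outside footprint 5800×3640 mm (x × y), no floor or roof. The front and back walls (−y and +y sides) run the full x-width; the side walls fit between their inner faces. A door opening 832 mm wide and 2043 mm tall is cut through the front wall from the floor up, its −x edge 3918 mm from the wall's −x end.


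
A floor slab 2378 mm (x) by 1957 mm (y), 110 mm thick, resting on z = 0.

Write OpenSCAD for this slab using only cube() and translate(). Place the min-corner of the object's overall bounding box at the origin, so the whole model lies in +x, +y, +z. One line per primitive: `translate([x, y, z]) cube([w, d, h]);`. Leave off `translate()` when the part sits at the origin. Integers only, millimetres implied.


cube([2378, 1957, 110]);
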